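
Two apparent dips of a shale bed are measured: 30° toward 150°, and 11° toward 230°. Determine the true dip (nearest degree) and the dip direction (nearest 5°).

true dip 30°, dip direction 160°

Each apparent-dip line lies in the plane. As unit vectors (x east, y north, z up), v₁ plunges 30°→150° and v₂ plunges 11°→230°.
n = v₁ × v₂ = (0.172, -0.459, 0.837) (taken with n_z > 0).
Dip δ = arctan(|n_h|/n_z) = arctan(0.490/0.837) = 30.3°.
The horizontal component of n points toward azimuth atan2(n_x, n_y) = 159°, the dip direction.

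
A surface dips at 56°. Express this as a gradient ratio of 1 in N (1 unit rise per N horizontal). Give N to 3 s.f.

1 in 0.675

1 : N means tan θ = 1/N, so N = 1/tan 56° = 1/1.4826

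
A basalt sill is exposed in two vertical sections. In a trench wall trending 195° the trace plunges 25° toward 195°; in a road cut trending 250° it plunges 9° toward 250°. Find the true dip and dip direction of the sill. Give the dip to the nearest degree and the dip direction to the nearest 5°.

true dip 26°, dip direction 180°

The two traces are lines in the plane: v₁ = (sin 195°·cos 25°, cos 195°·cos 25°, −sin 25°), v₂ = (sin 250°·cos 9°, cos 250°·cos 9°, −sin 9°).
Cross product v₁ × v₂ gives the pole to the plane: n ∝ (0.006, -0.356, 0.733).
tan δ = √(n_x²+n_y²)/n_z = 0.356/0.733, so δ = 25.9°.
Dip direction = atan2(0.006, -0.356) = 179° (azimuth of n's horizontal projection).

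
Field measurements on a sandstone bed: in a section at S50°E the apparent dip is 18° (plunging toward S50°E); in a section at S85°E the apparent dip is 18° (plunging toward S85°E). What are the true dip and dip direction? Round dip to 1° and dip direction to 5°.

true dip 19°, dip direction 110°

Each apparent-dip line lies in the plane. As unit vectors (x east, y north, z up), v₁ plunges 18°→S50°E and v₂ plunges 18°→S85°E.
n = v₁ × v₂ = (0.163, -0.068, 0.519) (taken with n_z > 0).
tan δ = √(n_x²+n_y²)/n_z = 0.177/0.519, so δ = 18.8°.
The horizontal component of n points toward azimuth atan2(n_x, n_y) = 112°, the dip direction.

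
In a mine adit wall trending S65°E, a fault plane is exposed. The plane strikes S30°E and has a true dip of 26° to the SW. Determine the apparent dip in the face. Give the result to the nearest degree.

Angle between strike (S30°E) and section (S65°E): β = 35°.
tan α = tan 26° × sin 35° = 0.4877 × 0.5736 = 0.2798
apparent dip = arctan 0.2798 = 15.63°

16°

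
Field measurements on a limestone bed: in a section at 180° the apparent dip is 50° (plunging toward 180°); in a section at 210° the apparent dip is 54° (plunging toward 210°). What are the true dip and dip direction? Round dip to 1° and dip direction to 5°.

true dip 54°, dip direction 210°

Each apparent-dip line lies in the plane. As unit vectors (x east, y north, z up), v₁ plunges 50°→180° and v₂ plunges 54°→210°.
The plane normal is n = v₁ × v₂ ∝ (-0.130, -0.225, 0.189).
tan δ = √(n_x²+n_y²)/n_z = 0.260/0.189, so δ = 54.0°.
Dip direction = azimuth of (n_x, n_y) = atan2(-0.130, -0.225) = 210°.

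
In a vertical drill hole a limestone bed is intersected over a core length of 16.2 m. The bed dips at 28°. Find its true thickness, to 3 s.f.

14.3 m

True thickness t = h · cos(dip) = 16.2 × cos 28°
t = 16.2 × 0.8829 = 14.304 m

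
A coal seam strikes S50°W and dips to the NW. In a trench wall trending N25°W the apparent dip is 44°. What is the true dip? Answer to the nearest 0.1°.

The section is 75° from the strike.
tan(true dip) = tan 44° / sin 75° = 0.9998
δ = arctan(0.9998) = 44.99°

45.0°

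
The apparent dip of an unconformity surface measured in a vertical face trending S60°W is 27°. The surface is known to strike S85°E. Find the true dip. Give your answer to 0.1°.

41.6°

The section is 35° from the strike.
tan δ = tan α / sin β = tan 27° / sin 35° = 0.5095 / 0.5736 = 0.8883
δ = arctan(0.8883) = 41.62°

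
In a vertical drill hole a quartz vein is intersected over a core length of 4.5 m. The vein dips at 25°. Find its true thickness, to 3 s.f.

4.08 m

True thickness t = h · cos(dip) = 4.5 × cos 25°
t = 4.5 × 0.9063 = 4.078 m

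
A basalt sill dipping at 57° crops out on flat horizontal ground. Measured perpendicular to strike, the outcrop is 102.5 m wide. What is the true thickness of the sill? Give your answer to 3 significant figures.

86.0 m

True thickness t = w · sin(dip) = 102.5 × sin 57°
t = 102.5 × 0.8387 = 85.964 m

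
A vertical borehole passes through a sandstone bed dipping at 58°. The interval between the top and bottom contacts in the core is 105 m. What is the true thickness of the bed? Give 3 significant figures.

True thickness t = h · cos(dip) = 105 × cos 58°
t = 105 × 0.5299 = 55.642 m

55.6 m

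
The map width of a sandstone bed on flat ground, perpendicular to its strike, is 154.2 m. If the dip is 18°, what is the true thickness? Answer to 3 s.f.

True thickness t = w · sin(dip) = 154.2 × sin 18°
t = 154.2 × 0.3090 = 47.650 m

47.7 m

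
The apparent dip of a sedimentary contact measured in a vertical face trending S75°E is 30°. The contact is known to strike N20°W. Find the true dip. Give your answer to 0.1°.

β = acute angle between strike N20°W and section S75°E = 55°.
tan(true dip) = tan 30° / sin 55° = 0.7048
δ = arctan(0.7048) = 35.18°

35.2°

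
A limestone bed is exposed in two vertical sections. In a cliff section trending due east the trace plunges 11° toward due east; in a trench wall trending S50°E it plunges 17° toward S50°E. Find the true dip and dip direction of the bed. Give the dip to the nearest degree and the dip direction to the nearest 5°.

true dip 17°, dip direction 140°

Each apparent-dip line lies in the plane. As unit vectors (x east, y north, z up), v₁ plunges 11°→due east and v₂ plunges 17°→S50°E.
The plane normal is n = v₁ × v₂ ∝ (0.117, -0.147, 0.603).
True dip = arccos(n_z / |n|) = arccos(0.9546) = 17.3°.
The horizontal component of n points toward azimuth atan2(n_x, n_y) = 141°, the dip direction.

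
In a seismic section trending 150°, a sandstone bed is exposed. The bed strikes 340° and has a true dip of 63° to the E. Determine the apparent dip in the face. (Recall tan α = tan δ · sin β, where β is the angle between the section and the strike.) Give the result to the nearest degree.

The strike is 340° and the section trends 150°; the acute angle between them is β = 10°.
tan α = tan 63° × sin 10° = 1.9626 × 0.1736 = 0.3408
α = arctan(0.3408) = 18.82°

19°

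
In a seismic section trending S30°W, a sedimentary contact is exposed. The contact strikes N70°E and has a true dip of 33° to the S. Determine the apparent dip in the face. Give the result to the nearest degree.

Angle between strike (N70°E) and section (S30°W): β = 40°.
tan α = tan 33° × sin 40° = 0.6494 × 0.6428 = 0.4174
apparent dip = arctan 0.4174 = 22.66°

23°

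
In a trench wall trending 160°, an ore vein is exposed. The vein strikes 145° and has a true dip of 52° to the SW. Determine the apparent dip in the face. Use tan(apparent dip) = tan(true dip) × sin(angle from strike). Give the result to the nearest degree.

18°

Angle between strike (145°) and section (160°): β = 15°.
tan(apparent dip) = tan 52° · sin 15° = 0.3313
α = arctan(0.3313) = 18.33°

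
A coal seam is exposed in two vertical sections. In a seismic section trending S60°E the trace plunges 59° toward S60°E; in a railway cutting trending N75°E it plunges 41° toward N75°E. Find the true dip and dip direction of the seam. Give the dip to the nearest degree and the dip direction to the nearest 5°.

Each apparent-dip line lies in the plane. As unit vectors (x east, y north, z up), v₁ plunges 59°→S60°E and v₂ plunges 41°→N75°E.
The plane normal is n = v₁ × v₂ ∝ (0.336, -0.332, 0.275).
Dip δ = arctan(|n_h|/n_z) = arctan(0.473/0.275) = 59.8°.
Dip direction = azimuth of (n_x, n_y) = atan2(0.336, -0.332) = 135°.

true dip 60°, dip direction 135°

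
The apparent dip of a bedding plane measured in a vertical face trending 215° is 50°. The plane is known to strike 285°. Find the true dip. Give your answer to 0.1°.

The section is 70° from the strike.
tan δ = tan α / sin β = tan 50° / sin 70° = 1.1918 / 0.9397 = 1.2682
true dip = arctan 1.2682 = 51.74°

51.7°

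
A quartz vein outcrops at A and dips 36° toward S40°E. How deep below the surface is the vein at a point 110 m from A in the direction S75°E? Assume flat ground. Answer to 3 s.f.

65.5 m

The hole lies 35° from the dip direction, so the down-dip offset is 110 × cos 35° = 90.11 m.
Depth = down-dip offset × tan(dip) = 90.11 × tan 36° = 90.11 × 0.7265
Depth = 65.47 m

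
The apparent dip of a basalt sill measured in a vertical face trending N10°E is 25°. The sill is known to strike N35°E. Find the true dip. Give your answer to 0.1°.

β = acute angle between strike N35°E and section N10°E = 25°.
tan δ = tan α / sin β = tan 25° / sin 25° = 0.4663 / 0.4226 = 1.1034
δ = arctan(1.1034) = 47.81°

47.8°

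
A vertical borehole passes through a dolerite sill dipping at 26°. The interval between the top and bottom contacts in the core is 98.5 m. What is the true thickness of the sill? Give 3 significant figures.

True thickness t = h · cos(dip) = 98.5 × cos 26°
t = 98.5 × 0.8988 = 88.531 m

88.5 m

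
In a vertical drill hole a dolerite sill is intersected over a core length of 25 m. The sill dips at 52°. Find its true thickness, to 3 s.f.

15.4 m

True thickness t = h · cos(dip) = 25 × cos 52°
t = 25 × 0.6157 = 15.392 m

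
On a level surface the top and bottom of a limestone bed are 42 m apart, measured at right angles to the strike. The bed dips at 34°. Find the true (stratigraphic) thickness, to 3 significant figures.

23.5 m

True thickness t = w · sin(dip) = 42 × sin 34°
t = 42 × 0.5592 = 23.486 m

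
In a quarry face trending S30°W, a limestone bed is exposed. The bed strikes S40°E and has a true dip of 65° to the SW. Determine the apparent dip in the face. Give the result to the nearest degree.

The strike is S40°E and the section trends S30°W; the acute angle between them is β = 70°.
tan α = tan 65° × sin 70° = 2.1445 × 0.9397 = 2.0152
α = arctan(2.0152) = 63.61°

64°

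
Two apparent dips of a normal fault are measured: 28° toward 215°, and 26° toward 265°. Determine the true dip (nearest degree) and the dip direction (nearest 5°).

Each apparent-dip line lies in the plane. As unit vectors (x east, y north, z up), v₁ plunges 28°→215° and v₂ plunges 26°→265°.
Cross product v₁ × v₂ gives the pole to the plane: n ∝ (-0.280, -0.198, 0.608).
True dip = arccos(n_z / |n|) = arccos(0.8707) = 29.5°.
The horizontal component of n points toward azimuth atan2(n_x, n_y) = 235°, the dip direction.

true dip 29°, dip direction 235°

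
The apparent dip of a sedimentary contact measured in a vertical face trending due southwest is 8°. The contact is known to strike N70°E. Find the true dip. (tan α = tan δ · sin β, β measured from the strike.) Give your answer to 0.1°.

β = acute angle between strike N70°E and section due southwest = 25°.
tan δ = tan α / sin β = tan 8° / sin 25° = 0.1405 / 0.4226 = 0.3325
true dip = arctan 0.3325 = 18.39°

18.4°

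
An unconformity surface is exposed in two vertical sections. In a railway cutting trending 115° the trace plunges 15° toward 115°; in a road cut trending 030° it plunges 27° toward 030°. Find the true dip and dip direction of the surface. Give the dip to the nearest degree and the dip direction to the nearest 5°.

The two traces are lines in the plane: v₁ = (sin 115°·cos 15°, cos 115°·cos 15°, −sin 15°), v₂ = (sin 30°·cos 27°, cos 30°·cos 27°, −sin 27°).
n = v₁ × v₂ = (0.385, 0.282, 0.857) (taken with n_z > 0).
Dip δ = arctan(|n_h|/n_z) = arctan(0.477/0.857) = 29.1°.
Dip direction = azimuth of (n_x, n_y) = atan2(0.385, 0.282) = 54°.

true dip 29°, dip direction 055°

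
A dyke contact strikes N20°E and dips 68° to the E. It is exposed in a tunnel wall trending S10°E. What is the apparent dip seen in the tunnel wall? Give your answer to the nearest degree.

Angle between strike (N20°E) and section (S10°E): β = 30°.
tan(apparent dip) = tan 68° · sin 30° = 1.2375
α = arctan(1.2375) = 51.06°

51°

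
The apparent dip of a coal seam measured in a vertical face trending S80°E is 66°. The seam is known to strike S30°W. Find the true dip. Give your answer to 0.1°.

β = acute angle between strike S30°W and section S80°E = 70°.
tan δ = tan α / sin β = tan 66° / sin 70° = 2.2460 / 0.9397 = 2.3902
δ = arctan(2.3902) = 67.30°

67.3°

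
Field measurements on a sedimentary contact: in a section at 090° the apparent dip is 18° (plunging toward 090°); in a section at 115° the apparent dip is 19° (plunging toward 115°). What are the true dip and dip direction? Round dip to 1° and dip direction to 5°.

true dip 19°, dip direction 110°

The two traces are lines in the plane: v₁ = (sin 90°·cos 18°, cos 90°·cos 18°, −sin 18°), v₂ = (sin 115°·cos 19°, cos 115°·cos 19°, −sin 19°).
n = v₁ × v₂ = (0.123, -0.045, 0.380) (taken with n_z > 0).
tan δ = √(n_x²+n_y²)/n_z = 0.131/0.380, so δ = 19.1°.
Dip direction = azimuth of (n_x, n_y) = atan2(0.123, -0.045) = 110°.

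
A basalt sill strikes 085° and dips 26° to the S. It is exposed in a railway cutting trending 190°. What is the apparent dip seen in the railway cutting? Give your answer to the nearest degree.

Angle between strike (085°) and section (190°): β = 75°.
tan α = tan 26° × sin 75° = 0.4877 × 0.9659 = 0.4711
apparent dip = arctan 0.4711 = 25.23°

25°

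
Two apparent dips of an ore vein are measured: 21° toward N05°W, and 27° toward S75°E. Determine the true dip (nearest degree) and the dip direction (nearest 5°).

true dip 38°, dip direction 055°

Represent each trace as a vector plunging at its apparent dip toward its trend (east-north-up frame): v₁ = (-0.081, 0.930, -0.358), v₂ = (0.861, -0.231, -0.454).
Cross product v₁ × v₂ gives the pole to the plane: n ∝ (0.505, 0.345, 0.782).
True dip = arccos(n_z / |n|) = arccos(0.7875) = 38.0°.
Dip direction = atan2(0.505, 0.345) = 56° (azimuth of n's horizontal projection).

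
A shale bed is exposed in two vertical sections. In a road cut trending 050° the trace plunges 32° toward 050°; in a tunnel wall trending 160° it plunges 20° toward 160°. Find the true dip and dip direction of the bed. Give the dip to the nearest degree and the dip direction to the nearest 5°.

Each apparent-dip line lies in the plane. As unit vectors (x east, y north, z up), v₁ plunges 32°→050° and v₂ plunges 20°→160°.
The plane normal is n = v₁ × v₂ ∝ (0.654, -0.052, 0.749).
tan δ = √(n_x²+n_y²)/n_z = 0.656/0.749, so δ = 41.2°.
The horizontal component of n points toward azimuth atan2(n_x, n_y) = 95°, the dip direction.

true dip 41°, dip direction 095°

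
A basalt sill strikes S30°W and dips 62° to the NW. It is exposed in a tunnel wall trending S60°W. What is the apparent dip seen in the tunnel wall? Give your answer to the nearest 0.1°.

43.2°

The strike is S30°W and the section trends S60°W; the acute angle between them is β = 30°.
tan(apparent dip) = tan 62° · sin 30° = 0.9404
apparent dip = arctan 0.9404 = 43.24°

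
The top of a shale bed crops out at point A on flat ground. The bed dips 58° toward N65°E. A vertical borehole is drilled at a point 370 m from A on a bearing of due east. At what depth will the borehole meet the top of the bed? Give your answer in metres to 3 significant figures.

537 m

The hole lies 25° from the dip direction, so the down-dip offset is 370 × cos 25° = 335.33 m.
Depth = down-dip offset × tan(dip) = 335.33 × tan 58° = 335.33 × 1.6003
Depth = 536.65 m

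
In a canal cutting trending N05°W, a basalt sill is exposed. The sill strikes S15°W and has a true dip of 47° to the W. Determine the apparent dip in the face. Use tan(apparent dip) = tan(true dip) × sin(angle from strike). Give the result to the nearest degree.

The strike is S15°W and the section trends N05°W; the acute angle between them is β = 20°.
tan(apparent dip) = tan 47° · sin 20° = 0.3668
α = arctan(0.3668) = 20.14°

20°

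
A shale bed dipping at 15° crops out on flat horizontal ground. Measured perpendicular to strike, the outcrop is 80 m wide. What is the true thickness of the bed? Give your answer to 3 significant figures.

20.7 m

True thickness t = w · sin(dip) = 80 × sin 15°
t = 80 × 0.2588 = 20.706 m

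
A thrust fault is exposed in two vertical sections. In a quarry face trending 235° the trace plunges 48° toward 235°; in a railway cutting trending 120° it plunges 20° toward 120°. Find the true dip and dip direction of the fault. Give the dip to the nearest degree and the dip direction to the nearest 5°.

Each apparent-dip line lies in the plane. As unit vectors (x east, y north, z up), v₁ plunges 48°→235° and v₂ plunges 20°→120°.
n = v₁ × v₂ = (-0.218, -0.792, 0.570) (taken with n_z > 0).
True dip = arccos(n_z / |n|) = arccos(0.5699) = 55.3°.
Dip direction = azimuth of (n_x, n_y) = atan2(-0.218, -0.792) = 195°.

true dip 55°, dip direction 195°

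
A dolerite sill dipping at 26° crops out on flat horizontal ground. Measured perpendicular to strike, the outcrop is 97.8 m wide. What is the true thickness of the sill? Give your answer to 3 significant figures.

True thickness t = w · sin(dip) = 97.8 × sin 26°
t = 97.8 × 0.4384 = 42.873 m

42.9 m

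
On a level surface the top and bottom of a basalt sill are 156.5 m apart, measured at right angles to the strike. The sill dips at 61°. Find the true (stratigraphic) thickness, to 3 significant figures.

True thickness t = w · sin(dip) = 156.5 × sin 61°
t = 156.5 × 0.8746 = 136.878 m

137 m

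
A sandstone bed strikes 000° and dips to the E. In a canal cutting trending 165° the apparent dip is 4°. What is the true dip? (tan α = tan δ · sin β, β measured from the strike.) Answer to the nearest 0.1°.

β = acute angle between strike 000° and section 165° = 15°.
tan(true dip) = tan 4° / sin 15° = 0.2702
true dip = arctan 0.2702 = 15.12°

15.1°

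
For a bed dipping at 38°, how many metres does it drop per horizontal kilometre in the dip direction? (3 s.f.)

drop per km = 1000 × tan 38° = 1000 × 0.7813

781 m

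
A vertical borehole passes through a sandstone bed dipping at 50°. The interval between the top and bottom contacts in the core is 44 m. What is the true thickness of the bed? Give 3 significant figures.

28.3 m

True thickness t = h · cos(dip) = 44 × cos 50°
t = 44 × 0.6428 = 28.283 m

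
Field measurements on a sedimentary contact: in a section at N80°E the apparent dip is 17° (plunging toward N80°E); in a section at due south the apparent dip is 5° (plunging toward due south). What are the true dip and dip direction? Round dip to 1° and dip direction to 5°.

true dip 19°, dip direction 105°

The two traces are lines in the plane: v₁ = (sin 80°·cos 17°, cos 80°·cos 17°, −sin 17°), v₂ = (sin 180°·cos 5°, cos 180°·cos 5°, −sin 5°).
n = v₁ × v₂ = (0.306, -0.082, 0.938) (taken with n_z > 0).
Dip δ = arctan(|n_h|/n_z) = arctan(0.317/0.938) = 18.6°.
Dip direction = atan2(0.306, -0.082) = 105° (azimuth of n's horizontal projection).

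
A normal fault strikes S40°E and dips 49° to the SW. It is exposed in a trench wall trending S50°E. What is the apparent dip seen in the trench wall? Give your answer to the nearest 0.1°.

The strike is S40°E and the section trends S50°E; the acute angle between them is β = 10°.
tan(apparent dip) = tan 49° · sin 10° = 0.1998
α = arctan(0.1998) = 11.30°

11.3°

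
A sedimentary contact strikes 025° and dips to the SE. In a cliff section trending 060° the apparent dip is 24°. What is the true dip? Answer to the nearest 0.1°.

β = acute angle between strike 025° and section 060° = 35°.
tan(true dip) = tan 24° / sin 35° = 0.7762
δ = arctan(0.7762) = 37.82°

37.8°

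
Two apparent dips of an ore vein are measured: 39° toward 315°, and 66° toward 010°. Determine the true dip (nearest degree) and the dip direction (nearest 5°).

true dip 67°, dip direction 025°

Represent each trace as a vector plunging at its apparent dip toward its trend (east-north-up frame): v₁ = (-0.550, 0.550, -0.629), v₂ = (0.071, 0.401, -0.914).
Cross product v₁ × v₂ gives the pole to the plane: n ∝ (0.250, 0.546, 0.259).
Dip δ = arctan(|n_h|/n_z) = arctan(0.601/0.259) = 66.7°.
Dip direction = azimuth of (n_x, n_y) = atan2(0.250, 0.546) = 25°.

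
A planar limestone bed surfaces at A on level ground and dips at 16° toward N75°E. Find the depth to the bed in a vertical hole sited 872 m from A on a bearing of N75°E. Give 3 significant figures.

The hole is directly down-dip from the outcrop, so the down-dip offset is 872 m.
Depth = down-dip offset × tan(dip) = 872.00 × tan 16° = 872.00 × 0.2867
Depth = 250.04 m

250 m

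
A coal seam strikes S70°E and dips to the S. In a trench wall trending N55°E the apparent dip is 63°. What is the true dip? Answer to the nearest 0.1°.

67.3°

β = acute angle between strike S70°E and section N55°E = 55°.
tan(true dip) = tan 63° / sin 55° = 2.3959
δ = arctan(2.3959) = 67.35°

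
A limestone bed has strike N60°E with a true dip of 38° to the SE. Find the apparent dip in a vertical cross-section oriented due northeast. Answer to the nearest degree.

11°

The strike is N60°E and the section trends due northeast; the acute angle between them is β = 15°.
tan α = tan 38° × sin 15° = 0.7813 × 0.2588 = 0.2022
apparent dip = arctan 0.2022 = 11.43°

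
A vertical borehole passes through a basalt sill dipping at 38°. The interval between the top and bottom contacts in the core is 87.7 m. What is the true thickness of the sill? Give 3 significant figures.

True thickness t = h · cos(dip) = 87.7 × cos 38°
t = 87.7 × 0.7880 = 69.109 m

69.1 m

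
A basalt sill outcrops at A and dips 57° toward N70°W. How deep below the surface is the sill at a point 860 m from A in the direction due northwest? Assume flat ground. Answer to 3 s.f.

The hole lies 25° from the dip direction, so the down-dip offset is 860 × cos 25° = 779.42 m.
Depth = down-dip offset × tan(dip) = 779.42 × tan 57° = 779.42 × 1.5399
Depth = 1200.21 m

1200 m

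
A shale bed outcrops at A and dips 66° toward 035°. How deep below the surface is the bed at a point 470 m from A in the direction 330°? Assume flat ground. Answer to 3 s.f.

The hole lies 65° from the dip direction, so the down-dip offset is 470 × cos 65° = 198.63 m.
Depth = down-dip offset × tan(dip) = 198.63 × tan 66° = 198.63 × 2.2460
Depth = 446.13 m

446 m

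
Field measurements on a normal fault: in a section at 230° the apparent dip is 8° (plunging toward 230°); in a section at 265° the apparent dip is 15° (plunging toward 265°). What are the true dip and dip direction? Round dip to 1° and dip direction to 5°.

true dip 17°, dip direction 290°

Each apparent-dip line lies in the plane. As unit vectors (x east, y north, z up), v₁ plunges 8°→230° and v₂ plunges 15°→265°.
The plane normal is n = v₁ × v₂ ∝ (-0.153, 0.062, 0.549).
Dip δ = arctan(|n_h|/n_z) = arctan(0.165/0.549) = 16.8°.
The horizontal component of n points toward azimuth atan2(n_x, n_y) = 292°, the dip direction.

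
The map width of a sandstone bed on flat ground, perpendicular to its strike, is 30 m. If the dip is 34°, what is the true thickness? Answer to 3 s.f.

16.8 m

True thickness t = w · sin(dip) = 30 × sin 34°
t = 30 × 0.5592 = 16.776 m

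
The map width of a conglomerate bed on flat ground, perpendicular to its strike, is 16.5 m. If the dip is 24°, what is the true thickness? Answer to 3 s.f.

True thickness t = w · sin(dip) = 16.5 × sin 24°
t = 16.5 × 0.4067 = 6.711 m

6.71 m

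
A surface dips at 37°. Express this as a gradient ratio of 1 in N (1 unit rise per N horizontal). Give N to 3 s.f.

1 : N means tan θ = 1/N, so N = 1/tan 37° = 1/0.7536

1 in 1.33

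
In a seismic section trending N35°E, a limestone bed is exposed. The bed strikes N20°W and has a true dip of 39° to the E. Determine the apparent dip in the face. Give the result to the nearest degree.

34°

The strike is N20°W and the section trends N35°E; the acute angle between them is β = 55°.
tan α = tan 39° × sin 55° = 0.8098 × 0.8192 = 0.6633
α = arctan(0.6633) = 33.56°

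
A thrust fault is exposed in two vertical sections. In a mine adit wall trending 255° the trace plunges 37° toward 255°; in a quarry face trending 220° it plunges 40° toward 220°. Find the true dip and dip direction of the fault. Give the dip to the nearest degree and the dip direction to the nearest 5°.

true dip 40°, dip direction 230°

The two traces are lines in the plane: v₁ = (sin 255°·cos 37°, cos 255°·cos 37°, −sin 37°), v₂ = (sin 220°·cos 40°, cos 220°·cos 40°, −sin 40°).
Cross product v₁ × v₂ gives the pole to the plane: n ∝ (-0.220, -0.200, 0.351).
Dip δ = arctan(|n_h|/n_z) = arctan(0.297/0.351) = 40.3°.
The horizontal component of n points toward azimuth atan2(n_x, n_y) = 228°, the dip direction.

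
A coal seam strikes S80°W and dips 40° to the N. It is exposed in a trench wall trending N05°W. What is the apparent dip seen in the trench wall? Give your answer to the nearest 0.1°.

39.9°

Angle between strike (S80°W) and section (N05°W): β = 85°.
tan α = tan 40° × sin 85° = 0.8391 × 0.9962 = 0.8359
α = arctan(0.8359) = 39.89°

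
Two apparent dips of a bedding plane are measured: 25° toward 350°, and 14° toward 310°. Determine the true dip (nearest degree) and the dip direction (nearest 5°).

Represent each trace as a vector plunging at its apparent dip toward its trend (east-north-up frame): v₁ = (-0.157, 0.893, -0.423), v₂ = (-0.743, 0.624, -0.242).
The plane normal is n = v₁ × v₂ ∝ (0.048, 0.276, 0.565).
True dip = arccos(n_z / |n|) = arccos(0.8960) = 26.4°.
The horizontal component of n points toward azimuth atan2(n_x, n_y) = 10°, the dip direction.

true dip 26°, dip direction 010°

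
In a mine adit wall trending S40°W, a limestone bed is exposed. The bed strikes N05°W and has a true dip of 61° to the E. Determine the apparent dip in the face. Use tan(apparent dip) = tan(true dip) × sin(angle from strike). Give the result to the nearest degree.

The strike is N05°W and the section trends S40°W; the acute angle between them is β = 45°.
tan α = tan 61° × sin 45° = 1.8040 × 0.7071 = 1.2757
apparent dip = arctan 1.2757 = 51.91°

52°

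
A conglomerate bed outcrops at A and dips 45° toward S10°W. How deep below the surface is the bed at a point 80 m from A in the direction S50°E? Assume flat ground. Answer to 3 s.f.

40.0 m

The hole lies 60° from the dip direction, so the down-dip offset is 80 × cos 60° = 40.00 m.
Depth = down-dip offset × tan(dip) = 40.00 × tan 45° = 40.00 × 1.0000
Depth = 40.00 m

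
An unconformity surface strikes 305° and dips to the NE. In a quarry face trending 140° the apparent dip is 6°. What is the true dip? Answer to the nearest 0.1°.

β = acute angle between strike 305° and section 140° = 15°.
tan δ = tan α / sin β = tan 6° / sin 15° = 0.1051 / 0.2588 = 0.4061
true dip = arctan 0.4061 = 22.10°

22.1°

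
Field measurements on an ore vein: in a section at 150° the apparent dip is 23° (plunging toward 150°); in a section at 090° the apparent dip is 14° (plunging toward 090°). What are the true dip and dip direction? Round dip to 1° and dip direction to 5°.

true dip 23°, dip direction 145°

Each apparent-dip line lies in the plane. As unit vectors (x east, y north, z up), v₁ plunges 23°→150° and v₂ plunges 14°→090°.
Cross product v₁ × v₂ gives the pole to the plane: n ∝ (0.193, -0.268, 0.774).
True dip = arccos(n_z / |n|) = arccos(0.9198) = 23.1°.
Dip direction = atan2(0.193, -0.268) = 144° (azimuth of n's horizontal projection).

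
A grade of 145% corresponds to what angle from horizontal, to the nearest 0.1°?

55.4°

tan θ = 145/100 = 1.4500
θ = arctan(1.4500) = 55.41°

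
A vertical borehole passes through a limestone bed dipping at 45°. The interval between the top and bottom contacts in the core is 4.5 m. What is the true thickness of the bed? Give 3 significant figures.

True thickness t = h · cos(dip) = 4.5 × cos 45°
t = 4.5 × 0.7071 = 3.182 m

3.18 m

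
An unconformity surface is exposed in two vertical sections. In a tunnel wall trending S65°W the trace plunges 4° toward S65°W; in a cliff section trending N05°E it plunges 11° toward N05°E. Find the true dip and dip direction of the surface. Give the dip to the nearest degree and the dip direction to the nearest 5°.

true dip 15°, dip direction 320°

Each apparent-dip line lies in the plane. As unit vectors (x east, y north, z up), v₁ plunges 4°→S65°W and v₂ plunges 11°→N05°E.
Cross product v₁ × v₂ gives the pole to the plane: n ∝ (-0.149, 0.178, 0.848).
True dip = arccos(n_z / |n|) = arccos(0.9645) = 15.3°.
The horizontal component of n points toward azimuth atan2(n_x, n_y) = 320°, the dip direction.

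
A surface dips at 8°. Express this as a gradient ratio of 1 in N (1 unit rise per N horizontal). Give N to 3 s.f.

1 in 7.12

1 : N means tan θ = 1/N, so N = 1/tan 8° = 1/0.1405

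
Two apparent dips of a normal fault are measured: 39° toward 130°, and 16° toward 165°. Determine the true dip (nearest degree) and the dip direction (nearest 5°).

true dip 46°, dip direction 090°

Each apparent-dip line lies in the plane. As unit vectors (x east, y north, z up), v₁ plunges 39°→130° and v₂ plunges 16°→165°.
The plane normal is n = v₁ × v₂ ∝ (0.447, -0.008, 0.428).
Dip δ = arctan(|n_h|/n_z) = arctan(0.447/0.428) = 46.2°.
Dip direction = atan2(0.447, -0.008) = 91° (azimuth of n's horizontal projection).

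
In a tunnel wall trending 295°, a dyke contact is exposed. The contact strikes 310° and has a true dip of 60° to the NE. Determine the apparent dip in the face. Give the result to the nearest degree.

24°

The strike is 310° and the section trends 295°; the acute angle between them is β = 15°.
tan α = tan 60° × sin 15° = 1.7321 × 0.2588 = 0.4483
α = arctan(0.4483) = 24.15°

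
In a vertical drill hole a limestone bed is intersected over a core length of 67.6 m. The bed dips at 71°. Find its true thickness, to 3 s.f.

22.0 m

True thickness t = h · cos(dip) = 67.6 × cos 71°
t = 67.6 × 0.3256 = 22.008 m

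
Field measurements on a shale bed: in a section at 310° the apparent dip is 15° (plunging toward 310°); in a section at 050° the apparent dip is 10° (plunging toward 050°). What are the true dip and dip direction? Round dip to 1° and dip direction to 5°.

true dip 19°, dip direction 350°

The two traces are lines in the plane: v₁ = (sin 310°·cos 15°, cos 310°·cos 15°, −sin 15°), v₂ = (sin 50°·cos 10°, cos 50°·cos 10°, −sin 10°).
Cross product v₁ × v₂ gives the pole to the plane: n ∝ (-0.056, 0.324, 0.937).
Dip δ = arctan(|n_h|/n_z) = arctan(0.329/0.937) = 19.3°.
The horizontal component of n points toward azimuth atan2(n_x, n_y) = 350°, the dip direction.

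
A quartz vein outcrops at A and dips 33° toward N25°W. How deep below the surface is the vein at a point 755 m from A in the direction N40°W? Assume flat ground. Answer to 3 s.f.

The hole lies 15° from the dip direction, so the down-dip offset is 755 × cos 15° = 729.27 m.
Depth = down-dip offset × tan(dip) = 729.27 × tan 33° = 729.27 × 0.6494
Depth = 473.60 m

474 m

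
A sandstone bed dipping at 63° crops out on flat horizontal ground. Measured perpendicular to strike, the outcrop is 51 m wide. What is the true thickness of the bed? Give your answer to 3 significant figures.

True thickness t = w · sin(dip) = 51 × sin 63°
t = 51 × 0.8910 = 45.441 m

45.4 m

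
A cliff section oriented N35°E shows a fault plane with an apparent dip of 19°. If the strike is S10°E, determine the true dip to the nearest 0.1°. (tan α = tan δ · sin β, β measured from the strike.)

The section is 45° from the strike.
tan δ = tan α / sin β = tan 19° / sin 45° = 0.3443 / 0.7071 = 0.4870
true dip = arctan 0.4870 = 25.96°

26.0°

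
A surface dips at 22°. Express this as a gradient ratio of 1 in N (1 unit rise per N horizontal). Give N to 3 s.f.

1 : N means tan θ = 1/N, so N = 1/tan 22° = 1/0.4040

1 in 2.48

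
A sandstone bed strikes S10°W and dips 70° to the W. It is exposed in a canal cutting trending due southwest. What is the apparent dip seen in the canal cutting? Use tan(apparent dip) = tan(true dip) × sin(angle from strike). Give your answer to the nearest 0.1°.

The section lies 35° from the strike.
tan α = tan 70° × sin 35° = 2.7475 × 0.5736 = 1.5759
apparent dip = arctan 1.5759 = 57.60°

57.6°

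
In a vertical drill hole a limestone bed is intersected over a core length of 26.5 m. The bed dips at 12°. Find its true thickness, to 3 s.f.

25.9 m

True thickness t = h · cos(dip) = 26.5 × cos 12°
t = 26.5 × 0.9781 = 25.921 m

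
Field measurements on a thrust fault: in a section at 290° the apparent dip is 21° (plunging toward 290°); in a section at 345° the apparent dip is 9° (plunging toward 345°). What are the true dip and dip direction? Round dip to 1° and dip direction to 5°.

The two traces are lines in the plane: v₁ = (sin 290°·cos 21°, cos 290°·cos 21°, −sin 21°), v₂ = (sin 345°·cos 9°, cos 345°·cos 9°, −sin 9°).
The plane normal is n = v₁ × v₂ ∝ (-0.292, 0.046, 0.755).
tan δ = √(n_x²+n_y²)/n_z = 0.295/0.755, so δ = 21.4°.
Dip direction = atan2(-0.292, 0.046) = 279° (azimuth of n's horizontal projection).

true dip 21°, dip direction 280°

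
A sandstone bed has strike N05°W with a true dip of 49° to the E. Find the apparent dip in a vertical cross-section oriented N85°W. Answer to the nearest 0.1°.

48.6°

The strike is N05°W and the section trends N85°W; the acute angle between them is β = 80°.
tan(apparent dip) = tan 49° · sin 80° = 1.1329
apparent dip = arctan 1.1329 = 48.57°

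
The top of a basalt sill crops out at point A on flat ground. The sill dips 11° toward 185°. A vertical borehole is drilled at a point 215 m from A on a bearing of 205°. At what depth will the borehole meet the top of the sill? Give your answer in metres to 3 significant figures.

The hole lies 20° from the dip direction, so the down-dip offset is 215 × cos 20° = 202.03 m.
Depth = down-dip offset × tan(dip) = 202.03 × tan 11° = 202.03 × 0.1944
Depth = 39.27 m

39.3 m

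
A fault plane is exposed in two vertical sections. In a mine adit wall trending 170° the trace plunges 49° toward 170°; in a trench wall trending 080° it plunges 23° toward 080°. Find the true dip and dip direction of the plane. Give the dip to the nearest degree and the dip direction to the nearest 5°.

true dip 51°, dip direction 150°

The two traces are lines in the plane: v₁ = (sin 170°·cos 49°, cos 170°·cos 49°, −sin 49°), v₂ = (sin 80°·cos 23°, cos 80°·cos 23°, −sin 23°).
The plane normal is n = v₁ × v₂ ∝ (0.373, -0.640, 0.604).
Dip δ = arctan(|n_h|/n_z) = arctan(0.740/0.604) = 50.8°.
Dip direction = azimuth of (n_x, n_y) = atan2(0.373, -0.640) = 150°.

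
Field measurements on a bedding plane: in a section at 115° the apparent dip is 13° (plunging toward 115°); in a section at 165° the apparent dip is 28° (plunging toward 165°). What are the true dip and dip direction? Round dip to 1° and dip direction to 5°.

true dip 29°, dip direction 180°

Each apparent-dip line lies in the plane. As unit vectors (x east, y north, z up), v₁ plunges 13°→115° and v₂ plunges 28°→165°.
The plane normal is n = v₁ × v₂ ∝ (-0.001, -0.363, 0.659).
tan δ = √(n_x²+n_y²)/n_z = 0.363/0.659, so δ = 28.9°.
Dip direction = azimuth of (n_x, n_y) = atan2(-0.001, -0.363) = 180°.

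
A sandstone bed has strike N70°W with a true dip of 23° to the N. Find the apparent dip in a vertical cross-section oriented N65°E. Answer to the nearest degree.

The strike is N70°W and the section trends N65°E; the acute angle between them is β = 45°.
tan(apparent dip) = tan 23° · sin 45° = 0.3001
apparent dip = arctan 0.3001 = 16.71°

17°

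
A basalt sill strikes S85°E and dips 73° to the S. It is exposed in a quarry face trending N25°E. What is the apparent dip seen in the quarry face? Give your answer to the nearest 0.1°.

The section lies 70° from the strike.
tan α = tan 73° × sin 70° = 3.2709 × 0.9397 = 3.0736
α = arctan(3.0736) = 71.98°

72.0°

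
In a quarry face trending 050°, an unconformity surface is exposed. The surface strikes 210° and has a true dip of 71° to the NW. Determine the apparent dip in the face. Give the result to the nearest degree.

Angle between strike (210°) and section (050°): β = 20°.
tan α = tan 71° × sin 20° = 2.9042 × 0.3420 = 0.9933
α = arctan(0.9933) = 44.81°

45°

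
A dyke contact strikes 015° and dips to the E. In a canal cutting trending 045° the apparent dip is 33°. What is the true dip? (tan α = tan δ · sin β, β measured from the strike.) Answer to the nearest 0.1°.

β = acute angle between strike 015° and section 045° = 30°.
tan δ = tan α / sin β = tan 33° / sin 30° = 0.6494 / 0.5000 = 1.2988
true dip = arctan 1.2988 = 52.41°

52.4°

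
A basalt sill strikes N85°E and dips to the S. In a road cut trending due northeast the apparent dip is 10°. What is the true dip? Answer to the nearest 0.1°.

15.3°

β = acute angle between strike N85°E and section due northeast = 40°.
tan(true dip) = tan 10° / sin 40° = 0.2743
true dip = arctan 0.2743 = 15.34°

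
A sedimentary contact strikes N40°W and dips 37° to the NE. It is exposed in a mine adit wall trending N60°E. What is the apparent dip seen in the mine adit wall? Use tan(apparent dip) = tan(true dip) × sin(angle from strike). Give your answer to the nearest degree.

Angle between strike (N40°W) and section (N60°E): β = 80°.
tan(apparent dip) = tan 37° · sin 80° = 0.7421
apparent dip = arctan 0.7421 = 36.58°

37°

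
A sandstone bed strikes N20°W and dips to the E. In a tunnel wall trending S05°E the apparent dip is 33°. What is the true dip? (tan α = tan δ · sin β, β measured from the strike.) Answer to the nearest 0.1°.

68.3°

β = acute angle between strike N20°W and section S05°E = 15°.
tan δ = tan α / sin β = tan 33° / sin 15° = 0.6494 / 0.2588 = 2.5091
true dip = arctan 2.5091 = 68.27°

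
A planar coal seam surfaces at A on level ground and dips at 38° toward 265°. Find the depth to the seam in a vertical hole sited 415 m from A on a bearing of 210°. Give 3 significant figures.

186 m

The hole lies 55° from the dip direction, so the down-dip offset is 415 × cos 55° = 238.03 m.
Depth = down-dip offset × tan(dip) = 238.03 × tan 38° = 238.03 × 0.7813
Depth = 185.97 m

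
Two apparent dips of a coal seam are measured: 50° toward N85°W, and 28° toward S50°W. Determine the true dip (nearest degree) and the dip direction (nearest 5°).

true dip 52°, dip direction 295°

Represent each trace as a vector plunging at its apparent dip toward its trend (east-north-up frame): v₁ = (-0.640, 0.056, -0.766), v₂ = (-0.676, -0.568, -0.469).
Cross product v₁ × v₂ gives the pole to the plane: n ∝ (-0.461, 0.218, 0.401).
True dip = arccos(n_z / |n|) = arccos(0.6185) = 51.8°.
Dip direction = azimuth of (n_x, n_y) = atan2(-0.461, 0.218) = 295°.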